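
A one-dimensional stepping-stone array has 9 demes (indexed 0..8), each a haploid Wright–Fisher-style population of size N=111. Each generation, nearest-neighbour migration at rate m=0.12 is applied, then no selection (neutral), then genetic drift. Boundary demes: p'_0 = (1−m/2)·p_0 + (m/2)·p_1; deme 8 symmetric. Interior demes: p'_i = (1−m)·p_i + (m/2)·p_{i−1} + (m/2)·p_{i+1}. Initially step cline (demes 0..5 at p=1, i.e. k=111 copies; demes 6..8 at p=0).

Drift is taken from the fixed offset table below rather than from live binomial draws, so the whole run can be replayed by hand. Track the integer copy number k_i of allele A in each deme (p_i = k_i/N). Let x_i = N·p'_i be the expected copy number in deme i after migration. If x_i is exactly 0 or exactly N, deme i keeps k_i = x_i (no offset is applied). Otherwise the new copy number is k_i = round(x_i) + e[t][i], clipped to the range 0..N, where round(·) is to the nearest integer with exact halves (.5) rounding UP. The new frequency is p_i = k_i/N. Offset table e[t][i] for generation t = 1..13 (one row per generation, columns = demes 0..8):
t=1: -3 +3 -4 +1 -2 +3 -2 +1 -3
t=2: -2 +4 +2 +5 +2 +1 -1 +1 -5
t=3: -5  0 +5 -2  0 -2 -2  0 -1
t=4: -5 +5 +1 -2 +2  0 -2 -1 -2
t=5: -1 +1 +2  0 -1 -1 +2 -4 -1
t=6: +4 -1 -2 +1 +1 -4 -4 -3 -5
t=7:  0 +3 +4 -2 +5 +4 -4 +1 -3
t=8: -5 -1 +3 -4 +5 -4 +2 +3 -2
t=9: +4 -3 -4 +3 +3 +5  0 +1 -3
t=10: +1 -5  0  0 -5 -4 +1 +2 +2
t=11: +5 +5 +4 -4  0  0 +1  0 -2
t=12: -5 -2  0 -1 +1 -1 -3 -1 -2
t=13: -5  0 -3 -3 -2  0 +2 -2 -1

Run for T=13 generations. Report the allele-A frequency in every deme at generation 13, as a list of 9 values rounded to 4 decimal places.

t=0: k=[111 111 111 111 111 111 0 0 0]
t=1: x=[111.0000 111.0000 111.0000 111.0000 111.0000 104.3400 6.6600 0.0000 0.0000] k=[111 111 111 111 111 107 5 0 0]
t=2: x=[111.0000 111.0000 111.0000 111.0000 110.7600 101.1200 10.8200 0.3000 0.0000] k=[111 111 111 111 111 102 10 1 0]
t=3: x=[111.0000 111.0000 111.0000 111.0000 110.4600 97.0200 14.9800 1.4800 0.0600] k=[111 111 111 111 110 95 13 1 0]
t=4: x=[111.0000 111.0000 111.0000 110.9400 109.1600 90.9800 17.2000 1.6600 0.0600] k=[111 111 111 109 111 91 15 1 0]
t=5: x=[111.0000 111.0000 110.8800 109.2400 109.6800 87.6400 18.7200 1.7800 0.0600] k=[111 111 111 109 109 87 21 0 0]
t=6: x=[111.0000 111.0000 110.8800 109.1200 107.6800 84.3600 23.7000 1.2600 0.0000] k=[111 111 109 110 109 80 20 0 0]
t=7: x=[111.0000 110.8800 109.1800 109.8800 107.3200 78.1400 22.4000 1.2000 0.0000] k=[111 111 111 108 111 82 18 2 0]
t=8: x=[111.0000 111.0000 110.8200 108.3600 109.0800 79.9000 20.8800 2.8400 0.1200] k=[111 111 111 104 111 76 23 6 0]
t=9: x=[111.0000 111.0000 110.5800 104.8400 108.4800 74.9200 25.1600 6.6600 0.3600] k=[111 111 107 108 111 80 25 8 0]
t=10: x=[111.0000 110.7600 107.3000 108.1200 108.9600 78.5600 27.2800 8.5400 0.4800] k=[111 106 107 108 104 75 28 11 2]
t=11: x=[110.7000 106.3600 107.0000 107.7000 102.5000 73.9200 29.8000 11.4800 2.5400] k=[111 111 111 104 103 74 31 11 1]
t=12: x=[111.0000 111.0000 110.5800 104.3600 101.3200 73.1600 32.3800 11.6000 1.6000] k=[111 111 111 103 102 72 29 11 0]
t=13: x=[111.0000 111.0000 110.5200 103.4200 100.2600 71.2200 30.5000 11.4200 0.6600] k=[111 111 108 100 98 71 33 9 0]

[1.0000, 1.0000, 0.9730, 0.9009, 0.8829, 0.6396, 0.2973, 0.0811, 0.0000]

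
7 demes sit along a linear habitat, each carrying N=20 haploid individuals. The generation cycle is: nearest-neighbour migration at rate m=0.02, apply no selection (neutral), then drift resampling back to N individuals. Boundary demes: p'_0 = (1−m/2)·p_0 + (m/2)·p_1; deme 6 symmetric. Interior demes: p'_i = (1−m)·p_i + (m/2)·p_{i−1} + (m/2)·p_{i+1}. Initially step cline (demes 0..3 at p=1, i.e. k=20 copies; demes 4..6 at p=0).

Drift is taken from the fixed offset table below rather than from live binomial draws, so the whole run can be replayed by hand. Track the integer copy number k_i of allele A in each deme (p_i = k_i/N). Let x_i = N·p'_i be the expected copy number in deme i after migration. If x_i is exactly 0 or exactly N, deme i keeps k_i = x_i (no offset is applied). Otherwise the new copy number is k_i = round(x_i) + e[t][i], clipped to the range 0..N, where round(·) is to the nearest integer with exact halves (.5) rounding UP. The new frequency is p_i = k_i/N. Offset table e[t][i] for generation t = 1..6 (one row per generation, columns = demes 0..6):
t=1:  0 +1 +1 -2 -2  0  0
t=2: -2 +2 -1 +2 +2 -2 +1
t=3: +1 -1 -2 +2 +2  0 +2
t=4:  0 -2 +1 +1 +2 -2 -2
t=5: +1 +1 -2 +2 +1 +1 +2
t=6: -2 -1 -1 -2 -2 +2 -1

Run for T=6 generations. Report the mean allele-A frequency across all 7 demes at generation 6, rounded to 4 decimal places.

0.5429

t=0: k=[20 20 20 20 0 0 0]
t=1: x=[20.0000 20.0000 20.0000 19.8000 0.2000 0.0000 0.0000] k=[20 20 20 18 0 0 0]
t=2: x=[20.0000 20.0000 19.9800 17.8400 0.1800 0.0000 0.0000] k=[20 20 19 20 2 0 0]
t=3: x=[20.0000 19.9900 19.0200 19.8100 2.1600 0.0200 0.0000] k=[20 19 17 20 4 0 0]
t=4: x=[19.9900 18.9900 17.0500 19.8100 4.1200 0.0400 0.0000] k=[20 17 18 20 6 0 0]
t=5: x=[19.9700 17.0400 18.0100 19.8400 6.0800 0.0600 0.0000] k=[20 18 16 20 7 1 0]
t=6: x=[19.9800 18.0000 16.0600 19.8300 7.0700 1.0500 0.0100] k=[18 17 15 18 5 3 0]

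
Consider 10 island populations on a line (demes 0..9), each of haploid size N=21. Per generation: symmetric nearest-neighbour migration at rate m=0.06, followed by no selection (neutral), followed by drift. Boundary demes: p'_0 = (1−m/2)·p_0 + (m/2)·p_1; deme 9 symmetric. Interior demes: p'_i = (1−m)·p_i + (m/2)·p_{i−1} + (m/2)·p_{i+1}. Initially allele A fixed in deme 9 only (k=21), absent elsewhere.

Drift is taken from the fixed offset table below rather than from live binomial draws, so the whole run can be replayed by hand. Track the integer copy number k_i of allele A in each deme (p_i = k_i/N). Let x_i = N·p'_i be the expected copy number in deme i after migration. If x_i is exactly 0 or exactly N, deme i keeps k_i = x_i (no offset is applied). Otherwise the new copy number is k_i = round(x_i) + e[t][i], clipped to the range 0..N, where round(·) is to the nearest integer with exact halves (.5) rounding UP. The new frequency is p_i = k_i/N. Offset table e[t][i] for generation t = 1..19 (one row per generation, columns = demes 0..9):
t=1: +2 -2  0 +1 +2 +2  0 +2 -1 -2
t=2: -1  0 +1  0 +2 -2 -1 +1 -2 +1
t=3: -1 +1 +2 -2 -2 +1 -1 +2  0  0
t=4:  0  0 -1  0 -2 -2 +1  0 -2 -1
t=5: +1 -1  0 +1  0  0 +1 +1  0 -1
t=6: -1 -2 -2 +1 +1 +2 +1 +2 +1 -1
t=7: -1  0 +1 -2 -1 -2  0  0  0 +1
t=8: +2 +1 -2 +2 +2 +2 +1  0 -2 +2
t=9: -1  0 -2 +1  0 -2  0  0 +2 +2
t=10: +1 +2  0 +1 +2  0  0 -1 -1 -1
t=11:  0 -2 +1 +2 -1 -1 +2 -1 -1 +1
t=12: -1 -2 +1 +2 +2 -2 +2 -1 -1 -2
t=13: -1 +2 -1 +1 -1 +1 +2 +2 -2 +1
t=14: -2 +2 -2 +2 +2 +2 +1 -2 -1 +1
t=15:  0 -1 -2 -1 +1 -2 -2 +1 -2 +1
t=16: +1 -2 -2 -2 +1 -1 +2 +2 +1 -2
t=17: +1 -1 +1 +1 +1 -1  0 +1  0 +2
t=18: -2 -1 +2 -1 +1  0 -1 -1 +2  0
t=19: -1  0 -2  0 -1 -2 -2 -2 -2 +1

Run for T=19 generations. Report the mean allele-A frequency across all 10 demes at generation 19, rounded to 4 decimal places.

0.0905

t=0: k=[0 0 0 0 0 0 0 0 0 21]
t=1: x=[0.0000 0.0000 0.0000 0.0000 0.0000 0.0000 0.0000 0.0000 0.6300 20.3700] k=[0 0 0 0 0 0 0 0 0 18]
t=2: x=[0.0000 0.0000 0.0000 0.0000 0.0000 0.0000 0.0000 0.0000 0.5400 17.4600] k=[0 0 0 0 0 0 0 0 0 18]
t=3: x=[0.0000 0.0000 0.0000 0.0000 0.0000 0.0000 0.0000 0.0000 0.5400 17.4600] k=[0 0 0 0 0 0 0 0 1 17]
t=4: x=[0.0000 0.0000 0.0000 0.0000 0.0000 0.0000 0.0000 0.0300 1.4500 16.5200] k=[0 0 0 0 0 0 0 0 0 16]
t=5: x=[0.0000 0.0000 0.0000 0.0000 0.0000 0.0000 0.0000 0.0000 0.4800 15.5200] k=[0 0 0 0 0 0 0 0 0 15]
t=6: x=[0.0000 0.0000 0.0000 0.0000 0.0000 0.0000 0.0000 0.0000 0.4500 14.5500] k=[0 0 0 0 0 0 0 0 1 14]
t=7: x=[0.0000 0.0000 0.0000 0.0000 0.0000 0.0000 0.0000 0.0300 1.3600 13.6100] k=[0 0 0 0 0 0 0 0 1 15]
t=8: x=[0.0000 0.0000 0.0000 0.0000 0.0000 0.0000 0.0000 0.0300 1.3900 14.5800] k=[0 0 0 0 0 0 0 0 0 17]
t=9: x=[0.0000 0.0000 0.0000 0.0000 0.0000 0.0000 0.0000 0.0000 0.5100 16.4900] k=[0 0 0 0 0 0 0 0 3 18]
t=10: x=[0.0000 0.0000 0.0000 0.0000 0.0000 0.0000 0.0000 0.0900 3.3600 17.5500] k=[0 0 0 0 0 0 0 0 2 17]
t=11: x=[0.0000 0.0000 0.0000 0.0000 0.0000 0.0000 0.0000 0.0600 2.3900 16.5500] k=[0 0 0 0 0 0 0 0 1 18]
t=12: x=[0.0000 0.0000 0.0000 0.0000 0.0000 0.0000 0.0000 0.0300 1.4800 17.4900] k=[0 0 0 0 0 0 0 0 0 15]
t=13: x=[0.0000 0.0000 0.0000 0.0000 0.0000 0.0000 0.0000 0.0000 0.4500 14.5500] k=[0 0 0 0 0 0 0 0 0 16]
t=14: x=[0.0000 0.0000 0.0000 0.0000 0.0000 0.0000 0.0000 0.0000 0.4800 15.5200] k=[0 0 0 0 0 0 0 0 0 17]
t=15: x=[0.0000 0.0000 0.0000 0.0000 0.0000 0.0000 0.0000 0.0000 0.5100 16.4900] k=[0 0 0 0 0 0 0 0 0 17]
t=16: x=[0.0000 0.0000 0.0000 0.0000 0.0000 0.0000 0.0000 0.0000 0.5100 16.4900] k=[0 0 0 0 0 0 0 0 2 14]
t=17: x=[0.0000 0.0000 0.0000 0.0000 0.0000 0.0000 0.0000 0.0600 2.3000 13.6400] k=[0 0 0 0 0 0 0 1 2 16]
t=18: x=[0.0000 0.0000 0.0000 0.0000 0.0000 0.0000 0.0300 1.0000 2.3900 15.5800] k=[0 0 0 0 0 0 0 0 4 16]
t=19: x=[0.0000 0.0000 0.0000 0.0000 0.0000 0.0000 0.0000 0.1200 4.2400 15.6400] k=[0 0 0 0 0 0 0 0 2 17]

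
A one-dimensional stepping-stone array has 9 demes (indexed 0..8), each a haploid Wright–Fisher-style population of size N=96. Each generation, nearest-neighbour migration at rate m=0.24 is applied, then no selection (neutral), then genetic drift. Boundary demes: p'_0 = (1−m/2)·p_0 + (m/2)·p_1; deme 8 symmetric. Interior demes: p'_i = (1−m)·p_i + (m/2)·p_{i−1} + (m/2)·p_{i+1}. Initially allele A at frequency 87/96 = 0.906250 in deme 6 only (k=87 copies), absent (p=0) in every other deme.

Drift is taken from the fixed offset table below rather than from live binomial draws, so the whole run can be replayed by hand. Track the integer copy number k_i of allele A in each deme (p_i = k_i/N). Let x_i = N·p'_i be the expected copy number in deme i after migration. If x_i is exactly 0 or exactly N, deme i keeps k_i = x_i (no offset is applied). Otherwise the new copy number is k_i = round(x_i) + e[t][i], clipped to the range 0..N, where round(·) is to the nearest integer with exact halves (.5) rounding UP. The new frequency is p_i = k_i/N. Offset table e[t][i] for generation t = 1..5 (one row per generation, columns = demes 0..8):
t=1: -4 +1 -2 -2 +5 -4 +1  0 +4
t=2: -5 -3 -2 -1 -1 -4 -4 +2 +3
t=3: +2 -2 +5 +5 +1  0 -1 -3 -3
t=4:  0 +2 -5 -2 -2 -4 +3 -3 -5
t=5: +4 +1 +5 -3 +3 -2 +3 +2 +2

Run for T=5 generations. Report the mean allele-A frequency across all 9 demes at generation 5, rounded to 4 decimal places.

t=0: k=[0 0 0 0 0 0 87 0 0]
t=1: x=[0.0000 0.0000 0.0000 0.0000 0.0000 10.4400 66.1200 10.4400 0.0000] k=[0 0 0 0 0 6 67 10 0]
t=2: x=[0.0000 0.0000 0.0000 0.0000 0.7200 12.6000 52.8400 15.6400 1.2000] k=[0 0 0 0 0 9 49 18 4]
t=3: x=[0.0000 0.0000 0.0000 0.0000 1.0800 12.7200 40.4800 20.0400 5.6800] k=[0 0 0 0 2 13 39 17 3]
t=4: x=[0.0000 0.0000 0.0000 0.2400 3.0800 14.8000 33.2400 17.9600 4.6800] k=[0 0 0 0 1 11 36 15 0]
t=5: x=[0.0000 0.0000 0.0000 0.1200 2.0800 12.8000 30.4800 15.7200 1.8000] k=[0 0 0 0 5 11 33 18 4]

0.0822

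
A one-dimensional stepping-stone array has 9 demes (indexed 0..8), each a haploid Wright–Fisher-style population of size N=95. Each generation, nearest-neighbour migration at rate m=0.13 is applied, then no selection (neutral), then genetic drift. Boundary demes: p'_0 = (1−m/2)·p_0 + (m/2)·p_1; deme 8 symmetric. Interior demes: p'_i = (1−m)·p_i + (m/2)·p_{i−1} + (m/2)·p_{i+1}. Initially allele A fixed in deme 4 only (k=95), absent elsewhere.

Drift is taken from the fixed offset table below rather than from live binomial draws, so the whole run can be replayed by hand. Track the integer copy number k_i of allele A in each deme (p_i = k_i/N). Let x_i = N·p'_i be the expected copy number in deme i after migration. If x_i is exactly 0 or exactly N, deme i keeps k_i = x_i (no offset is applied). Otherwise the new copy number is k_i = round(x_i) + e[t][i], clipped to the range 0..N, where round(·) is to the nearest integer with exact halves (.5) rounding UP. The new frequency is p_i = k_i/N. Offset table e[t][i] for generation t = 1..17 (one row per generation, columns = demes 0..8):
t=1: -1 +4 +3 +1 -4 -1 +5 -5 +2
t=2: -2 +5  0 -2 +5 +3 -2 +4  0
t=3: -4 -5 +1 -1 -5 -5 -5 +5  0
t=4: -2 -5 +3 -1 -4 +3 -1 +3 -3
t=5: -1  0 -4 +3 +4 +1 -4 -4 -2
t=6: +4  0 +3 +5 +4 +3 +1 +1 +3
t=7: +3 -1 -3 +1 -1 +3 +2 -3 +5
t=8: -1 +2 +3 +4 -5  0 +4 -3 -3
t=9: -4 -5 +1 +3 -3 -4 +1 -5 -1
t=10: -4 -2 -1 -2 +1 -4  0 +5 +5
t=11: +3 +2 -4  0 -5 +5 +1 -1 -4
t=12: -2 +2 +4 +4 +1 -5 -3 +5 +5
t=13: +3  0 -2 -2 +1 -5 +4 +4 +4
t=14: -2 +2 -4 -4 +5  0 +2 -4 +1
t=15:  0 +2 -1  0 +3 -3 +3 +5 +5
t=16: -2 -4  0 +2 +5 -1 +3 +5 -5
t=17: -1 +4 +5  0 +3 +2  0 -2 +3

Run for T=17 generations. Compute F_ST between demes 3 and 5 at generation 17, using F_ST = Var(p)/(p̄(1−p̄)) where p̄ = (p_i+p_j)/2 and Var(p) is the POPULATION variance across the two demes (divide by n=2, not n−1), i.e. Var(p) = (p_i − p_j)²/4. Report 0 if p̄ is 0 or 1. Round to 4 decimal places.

t=0: k=[0 0 0 0 95 0 0 0 0]
t=1: x=[0.0000 0.0000 0.0000 6.1750 82.6500 6.1750 0.0000 0.0000 0.0000] k=[0 0 0 7 79 5 0 0 0]
t=2: x=[0.0000 0.0000 0.4550 11.2250 69.5100 9.4850 0.3250 0.0000 0.0000] k=[0 0 0 9 75 12 0 0 0]
t=3: x=[0.0000 0.0000 0.5850 12.7050 66.6150 15.3150 0.7800 0.0000 0.0000] k=[0 0 2 12 62 10 0 0 0]
t=4: x=[0.0000 0.1300 2.5200 14.6000 55.3700 12.7300 0.6500 0.0000 0.0000] k=[0 0 6 14 51 16 0 0 0]
t=5: x=[0.0000 0.3900 6.1300 15.8850 46.3200 17.2350 1.0400 0.0000 0.0000] k=[0 0 2 19 50 18 0 0 0]
t=6: x=[0.0000 0.1300 2.9750 19.9100 45.9050 18.9100 1.1700 0.0000 0.0000] k=[0 0 6 25 50 22 2 0 0]
t=7: x=[0.0000 0.3900 6.8450 25.3900 46.5550 22.5200 3.1700 0.1300 0.0000] k=[0 0 4 26 46 26 5 0 0]
t=8: x=[0.0000 0.2600 5.1700 25.8700 43.4000 25.9350 6.0400 0.3250 0.0000] k=[0 2 8 30 38 26 10 0 0]
t=9: x=[0.1300 2.2600 9.0400 29.0900 36.7000 25.7400 10.3900 0.6500 0.0000] k=[0 0 10 32 34 22 11 0 0]
t=10: x=[0.0000 0.6500 10.7800 30.7000 33.0900 22.0650 11.0000 0.7150 0.0000] k=[0 0 10 29 34 18 11 6 0]
t=11: x=[0.0000 0.6500 10.5850 28.0900 32.6350 18.5850 11.1300 5.9350 0.3900] k=[0 3 7 28 28 24 12 5 0]
t=12: x=[0.1950 3.0650 8.1050 26.6350 27.7400 23.4800 12.3250 5.1300 0.3250] k=[0 5 12 31 29 18 9 10 5]
t=13: x=[0.3250 5.1300 12.7800 29.6350 28.4150 18.1300 9.6500 9.6100 5.3250] k=[3 5 11 28 29 13 14 14 9]
t=14: x=[3.1300 5.2600 11.7150 26.9600 27.8950 14.1050 13.9350 13.6750 9.3250] k=[1 7 8 23 33 14 16 10 10]
t=15: x=[1.3900 6.6750 8.9100 22.6750 31.1150 15.3650 15.4800 10.3900 10.0000] k=[1 9 8 23 34 12 18 15 15]
t=16: x=[1.5200 8.4150 9.0400 22.7400 31.8550 13.8200 17.4150 15.1950 15.0000] k=[0 4 9 25 37 13 20 20 10]
t=17: x=[0.2600 4.0650 9.7150 24.7400 34.6600 15.0150 19.5450 19.3500 10.6500] k=[0 8 15 25 38 17 20 17 14]

0.0103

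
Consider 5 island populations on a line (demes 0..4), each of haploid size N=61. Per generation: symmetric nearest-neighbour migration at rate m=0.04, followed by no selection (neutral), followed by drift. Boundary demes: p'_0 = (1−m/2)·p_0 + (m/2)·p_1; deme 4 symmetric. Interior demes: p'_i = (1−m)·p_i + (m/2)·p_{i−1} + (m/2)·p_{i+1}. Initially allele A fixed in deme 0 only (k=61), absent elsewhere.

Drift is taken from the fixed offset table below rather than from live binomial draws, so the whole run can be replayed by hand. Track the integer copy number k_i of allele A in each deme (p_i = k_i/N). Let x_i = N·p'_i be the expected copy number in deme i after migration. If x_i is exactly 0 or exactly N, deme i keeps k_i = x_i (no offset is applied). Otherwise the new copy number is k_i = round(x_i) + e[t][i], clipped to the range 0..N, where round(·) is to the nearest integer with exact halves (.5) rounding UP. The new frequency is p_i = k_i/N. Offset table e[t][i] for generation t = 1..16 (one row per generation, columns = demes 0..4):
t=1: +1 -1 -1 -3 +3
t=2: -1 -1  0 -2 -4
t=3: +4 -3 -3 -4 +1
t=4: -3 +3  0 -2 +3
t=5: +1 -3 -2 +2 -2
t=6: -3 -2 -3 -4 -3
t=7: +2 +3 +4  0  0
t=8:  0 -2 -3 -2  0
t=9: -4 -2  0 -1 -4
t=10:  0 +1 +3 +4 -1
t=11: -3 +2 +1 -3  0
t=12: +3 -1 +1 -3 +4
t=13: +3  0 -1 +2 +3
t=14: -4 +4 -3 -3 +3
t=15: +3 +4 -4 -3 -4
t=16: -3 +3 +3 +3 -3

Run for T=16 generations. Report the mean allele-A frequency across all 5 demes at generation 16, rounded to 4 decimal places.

t=0: k=[61 0 0 0 0]
t=1: x=[59.7800 1.2200 0.0000 0.0000 0.0000] k=[61 0 0 0 0]
t=2: x=[59.7800 1.2200 0.0000 0.0000 0.0000] k=[59 0 0 0 0]
t=3: x=[57.8200 1.1800 0.0000 0.0000 0.0000] k=[61 0 0 0 0]
t=4: x=[59.7800 1.2200 0.0000 0.0000 0.0000] k=[57 4 0 0 0]
t=5: x=[55.9400 4.9800 0.0800 0.0000 0.0000] k=[57 2 0 0 0]
t=6: x=[55.9000 3.0600 0.0400 0.0000 0.0000] k=[53 1 0 0 0]
t=7: x=[51.9600 2.0200 0.0200 0.0000 0.0000] k=[54 5 4 0 0]
t=8: x=[53.0200 5.9600 3.9400 0.0800 0.0000] k=[53 4 1 0 0]
t=9: x=[52.0200 4.9200 1.0400 0.0200 0.0000] k=[48 3 1 0 0]
t=10: x=[47.1000 3.8600 1.0200 0.0200 0.0000] k=[47 5 4 4 0]
t=11: x=[46.1600 5.8200 4.0200 3.9200 0.0800] k=[43 8 5 1 0]
t=12: x=[42.3000 8.6400 4.9800 1.0600 0.0200] k=[45 8 6 0 4]
t=13: x=[44.2600 8.7000 5.9200 0.2000 3.9200] k=[47 9 5 2 7]
t=14: x=[46.2400 9.6800 5.0200 2.1600 6.9000] k=[42 14 2 0 10]
t=15: x=[41.4400 14.3200 2.2000 0.2400 9.8000] k=[44 18 0 0 6]
t=16: x=[43.4800 18.1600 0.3600 0.1200 5.8800] k=[40 21 3 3 3]

0.2295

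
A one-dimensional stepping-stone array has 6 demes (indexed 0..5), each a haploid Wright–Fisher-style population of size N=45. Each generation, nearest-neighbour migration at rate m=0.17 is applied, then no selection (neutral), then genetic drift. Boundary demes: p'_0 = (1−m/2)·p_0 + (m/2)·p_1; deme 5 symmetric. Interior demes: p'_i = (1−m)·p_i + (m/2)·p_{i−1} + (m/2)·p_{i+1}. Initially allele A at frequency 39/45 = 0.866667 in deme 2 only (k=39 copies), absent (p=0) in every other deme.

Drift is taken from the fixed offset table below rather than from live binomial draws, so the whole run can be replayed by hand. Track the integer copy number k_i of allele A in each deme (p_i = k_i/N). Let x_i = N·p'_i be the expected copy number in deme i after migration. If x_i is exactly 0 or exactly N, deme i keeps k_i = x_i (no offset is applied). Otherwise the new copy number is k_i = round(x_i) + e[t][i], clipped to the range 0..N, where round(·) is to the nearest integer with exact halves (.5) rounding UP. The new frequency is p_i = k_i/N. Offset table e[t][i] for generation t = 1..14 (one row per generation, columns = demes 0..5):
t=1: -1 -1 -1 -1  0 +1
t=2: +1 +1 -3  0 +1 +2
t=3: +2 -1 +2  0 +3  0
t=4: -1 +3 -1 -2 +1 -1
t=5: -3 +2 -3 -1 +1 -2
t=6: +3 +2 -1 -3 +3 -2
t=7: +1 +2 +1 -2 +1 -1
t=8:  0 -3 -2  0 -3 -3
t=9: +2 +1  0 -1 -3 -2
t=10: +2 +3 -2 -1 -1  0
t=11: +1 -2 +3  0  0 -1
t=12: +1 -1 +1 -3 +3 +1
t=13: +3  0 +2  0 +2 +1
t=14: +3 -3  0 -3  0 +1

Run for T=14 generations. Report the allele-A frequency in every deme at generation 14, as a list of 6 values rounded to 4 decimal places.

[0.4000, 0.1556, 0.2000, 0.0000, 0.0667, 0.0444]

t=0: k=[0 0 39 0 0 0]
t=1: x=[0.0000 3.3150 32.3700 3.3150 0.0000 0.0000] k=[0 2 31 2 0 0]
t=2: x=[0.1700 4.2950 26.0700 4.2950 0.1700 0.0000] k=[1 5 23 4 1 0]
t=3: x=[1.3400 6.1900 19.8550 5.3600 1.1700 0.0850] k=[3 5 22 5 4 0]
t=4: x=[3.1700 6.2750 19.1100 6.3600 3.7450 0.3400] k=[2 9 18 4 5 0]
t=5: x=[2.5950 9.1700 16.0450 5.2750 4.4900 0.4250] k=[0 11 13 4 5 0]
t=6: x=[0.9350 10.2350 12.0650 4.8500 4.4900 0.4250] k=[4 12 11 2 7 0]
t=7: x=[4.6800 11.2350 10.3200 3.1900 5.9800 0.5950] k=[6 13 11 1 7 0]
t=8: x=[6.5950 12.2350 10.3200 2.3600 5.8950 0.5950] k=[7 9 8 2 3 0]
t=9: x=[7.1700 8.7450 7.5750 2.5950 2.6600 0.2550] k=[9 10 8 2 0 0]
t=10: x=[9.0850 9.7450 7.6600 2.3400 0.1700 0.0000] k=[11 13 6 1 0 0]
t=11: x=[11.1700 12.2350 6.1700 1.3400 0.0850 0.0000] k=[12 10 9 1 0 0]
t=12: x=[11.8300 10.0850 8.4050 1.5950 0.0850 0.0000] k=[13 9 9 0 3 0]
t=13: x=[12.6600 9.3400 8.2350 1.0200 2.4900 0.2550] k=[16 9 10 1 4 1]
t=14: x=[15.4050 9.6800 9.1500 2.0200 3.4900 1.2550] k=[18 7 9 0 3 2]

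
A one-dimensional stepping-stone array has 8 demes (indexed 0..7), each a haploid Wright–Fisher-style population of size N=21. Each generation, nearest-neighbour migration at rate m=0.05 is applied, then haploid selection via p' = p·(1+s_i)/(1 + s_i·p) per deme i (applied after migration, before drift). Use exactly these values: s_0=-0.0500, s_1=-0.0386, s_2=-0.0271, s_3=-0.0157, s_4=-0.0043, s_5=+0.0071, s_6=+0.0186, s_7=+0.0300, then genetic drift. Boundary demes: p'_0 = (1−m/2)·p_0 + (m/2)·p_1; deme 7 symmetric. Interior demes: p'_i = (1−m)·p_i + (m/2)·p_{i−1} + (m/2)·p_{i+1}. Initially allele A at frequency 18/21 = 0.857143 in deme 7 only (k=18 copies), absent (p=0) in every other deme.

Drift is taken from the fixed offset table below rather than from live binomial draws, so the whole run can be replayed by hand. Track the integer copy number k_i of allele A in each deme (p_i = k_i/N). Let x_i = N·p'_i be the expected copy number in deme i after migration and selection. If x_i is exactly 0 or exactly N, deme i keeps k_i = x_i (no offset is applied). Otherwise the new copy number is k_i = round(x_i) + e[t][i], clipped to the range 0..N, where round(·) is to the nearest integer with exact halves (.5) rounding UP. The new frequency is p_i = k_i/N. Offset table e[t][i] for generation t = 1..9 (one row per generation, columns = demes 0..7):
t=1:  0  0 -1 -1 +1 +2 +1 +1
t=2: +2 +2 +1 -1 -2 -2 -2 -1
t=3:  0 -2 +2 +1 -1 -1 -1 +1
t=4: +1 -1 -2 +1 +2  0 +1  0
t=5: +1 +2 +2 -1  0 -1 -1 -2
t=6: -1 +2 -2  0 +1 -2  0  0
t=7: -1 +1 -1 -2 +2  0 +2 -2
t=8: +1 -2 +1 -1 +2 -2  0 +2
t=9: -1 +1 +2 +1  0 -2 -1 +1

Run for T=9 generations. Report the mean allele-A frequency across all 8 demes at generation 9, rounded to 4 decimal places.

0.1131

t=0: k=[0 0 0 0 0 0 0 18]
t=1: x=[0.0000 0.0000 0.0000 0.0000 0.0000 0.0000 0.4582 17.6344] k=[0 0 0 0 0 0 1 19]
t=2: x=[0.0000 0.0000 0.0000 0.0000 0.0000 0.0252 1.4497 18.6132] k=[0 0 0 0 0 0 0 18]
t=3: x=[0.0000 0.0000 0.0000 0.0000 0.0000 0.0000 0.4582 17.6344] k=[0 0 0 0 0 0 0 19]
t=4: x=[0.0000 0.0000 0.0000 0.0000 0.0000 0.0000 0.4836 18.5888] k=[0 0 0 0 0 0 1 19]
t=5: x=[0.0000 0.0000 0.0000 0.0000 0.0000 0.0252 1.4497 18.6132] k=[0 0 0 0 0 0 0 17]
t=6: x=[0.0000 0.0000 0.0000 0.0000 0.0000 0.0000 0.4327 16.6774] k=[0 0 0 0 0 0 0 17]
t=7: x=[0.0000 0.0000 0.0000 0.0000 0.0000 0.0000 0.4327 16.6774] k=[0 0 0 0 0 0 2 15]
t=8: x=[0.0000 0.0000 0.0000 0.0000 0.0000 0.0504 2.3127 14.8049] k=[0 0 0 0 0 0 2 17]
t=9: x=[0.0000 0.0000 0.0000 0.0000 0.0000 0.0504 2.3634 16.7265] k=[0 0 0 0 0 0 1 18]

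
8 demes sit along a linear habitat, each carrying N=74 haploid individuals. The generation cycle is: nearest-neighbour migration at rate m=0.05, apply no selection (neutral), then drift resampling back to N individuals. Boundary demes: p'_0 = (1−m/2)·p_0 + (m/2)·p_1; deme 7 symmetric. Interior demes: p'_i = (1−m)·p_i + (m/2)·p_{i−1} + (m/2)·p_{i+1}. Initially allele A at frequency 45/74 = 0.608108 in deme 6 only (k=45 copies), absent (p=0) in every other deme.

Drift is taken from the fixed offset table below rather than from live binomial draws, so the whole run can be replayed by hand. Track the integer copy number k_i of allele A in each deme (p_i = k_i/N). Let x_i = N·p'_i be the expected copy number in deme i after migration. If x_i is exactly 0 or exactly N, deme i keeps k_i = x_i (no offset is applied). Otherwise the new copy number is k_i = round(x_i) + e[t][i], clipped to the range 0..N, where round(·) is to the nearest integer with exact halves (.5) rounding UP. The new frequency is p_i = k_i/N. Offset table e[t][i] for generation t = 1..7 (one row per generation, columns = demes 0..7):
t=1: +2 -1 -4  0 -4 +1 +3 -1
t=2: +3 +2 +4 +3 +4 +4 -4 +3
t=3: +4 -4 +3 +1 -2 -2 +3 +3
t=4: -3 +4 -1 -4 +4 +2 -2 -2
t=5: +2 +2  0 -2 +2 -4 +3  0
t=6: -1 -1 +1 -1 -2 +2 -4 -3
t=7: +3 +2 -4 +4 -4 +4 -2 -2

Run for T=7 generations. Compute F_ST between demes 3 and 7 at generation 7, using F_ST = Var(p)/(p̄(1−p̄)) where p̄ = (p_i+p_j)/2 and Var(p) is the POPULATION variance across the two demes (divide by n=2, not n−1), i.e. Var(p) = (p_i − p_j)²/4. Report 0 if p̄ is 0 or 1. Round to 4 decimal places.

0.0008

t=0: k=[0 0 0 0 0 0 45 0]
t=1: x=[0.0000 0.0000 0.0000 0.0000 0.0000 1.1250 42.7500 1.1250] k=[0 0 0 0 0 2 46 0]
t=2: x=[0.0000 0.0000 0.0000 0.0000 0.0500 3.0500 43.7500 1.1500] k=[0 0 0 0 4 7 40 4]
t=3: x=[0.0000 0.0000 0.0000 0.1000 3.9750 7.7500 38.2750 4.9000] k=[0 0 0 1 2 6 41 8]
t=4: x=[0.0000 0.0000 0.0250 1.0000 2.0750 6.7750 39.3000 8.8250] k=[0 0 0 0 6 9 37 7]
t=5: x=[0.0000 0.0000 0.0000 0.1500 5.9250 9.6250 35.5500 7.7500] k=[0 0 0 0 8 6 39 8]
t=6: x=[0.0000 0.0000 0.0000 0.2000 7.7500 6.8750 37.4000 8.7750] k=[0 0 0 0 6 9 33 6]
t=7: x=[0.0000 0.0000 0.0000 0.1500 5.9250 9.5250 31.7250 6.6750] k=[0 0 0 4 2 14 30 5]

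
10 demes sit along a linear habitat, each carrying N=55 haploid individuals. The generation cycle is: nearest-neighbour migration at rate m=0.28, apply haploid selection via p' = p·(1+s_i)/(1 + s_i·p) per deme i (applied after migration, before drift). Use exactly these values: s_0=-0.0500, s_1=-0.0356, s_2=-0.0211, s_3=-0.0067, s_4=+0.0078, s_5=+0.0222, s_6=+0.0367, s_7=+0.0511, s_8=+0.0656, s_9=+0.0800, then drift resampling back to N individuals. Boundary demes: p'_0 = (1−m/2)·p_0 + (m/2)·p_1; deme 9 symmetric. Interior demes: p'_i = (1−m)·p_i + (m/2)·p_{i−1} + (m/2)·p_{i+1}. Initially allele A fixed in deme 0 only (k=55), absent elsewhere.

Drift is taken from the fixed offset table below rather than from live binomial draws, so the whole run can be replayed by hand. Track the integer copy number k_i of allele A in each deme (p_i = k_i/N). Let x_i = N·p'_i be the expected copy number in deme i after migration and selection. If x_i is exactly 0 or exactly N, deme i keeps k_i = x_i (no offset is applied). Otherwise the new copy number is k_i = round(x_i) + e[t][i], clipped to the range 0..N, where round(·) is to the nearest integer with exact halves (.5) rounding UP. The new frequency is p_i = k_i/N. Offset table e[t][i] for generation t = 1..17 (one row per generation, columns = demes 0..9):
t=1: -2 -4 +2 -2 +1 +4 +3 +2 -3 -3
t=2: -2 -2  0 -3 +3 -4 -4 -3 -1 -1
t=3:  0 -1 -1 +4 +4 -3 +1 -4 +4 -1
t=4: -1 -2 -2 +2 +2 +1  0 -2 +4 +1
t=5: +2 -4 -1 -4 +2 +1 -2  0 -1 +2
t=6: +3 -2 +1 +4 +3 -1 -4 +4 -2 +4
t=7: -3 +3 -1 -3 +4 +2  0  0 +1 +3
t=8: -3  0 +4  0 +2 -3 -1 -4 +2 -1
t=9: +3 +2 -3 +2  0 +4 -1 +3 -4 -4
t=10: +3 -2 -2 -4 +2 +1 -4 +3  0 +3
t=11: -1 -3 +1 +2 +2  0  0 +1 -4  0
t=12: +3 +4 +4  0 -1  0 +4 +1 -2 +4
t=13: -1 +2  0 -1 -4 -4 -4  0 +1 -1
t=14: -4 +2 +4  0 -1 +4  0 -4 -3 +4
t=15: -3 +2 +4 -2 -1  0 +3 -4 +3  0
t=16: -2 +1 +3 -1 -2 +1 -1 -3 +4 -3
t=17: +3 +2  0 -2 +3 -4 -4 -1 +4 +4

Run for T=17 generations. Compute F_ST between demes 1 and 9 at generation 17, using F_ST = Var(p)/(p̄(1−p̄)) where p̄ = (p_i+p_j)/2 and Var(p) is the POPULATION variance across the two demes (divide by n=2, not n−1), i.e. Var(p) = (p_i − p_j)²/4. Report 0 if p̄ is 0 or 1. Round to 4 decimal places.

0.1579

t=0: k=[55 0 0 0 0 0 0 0 0 0]
t=1: x=[46.9540 7.4631 0.0000 0.0000 0.0000 0.0000 0.0000 0.0000 0.0000 0.0000] k=[45 3 0 0 0 0 0 0 0 0]
t=2: x=[38.5344 8.2037 0.4112 0.0000 0.0000 0.0000 0.0000 0.0000 0.0000 0.0000] k=[37 6 0 0 0 0 0 0 0 0]
t=3: x=[31.9764 9.2185 0.8225 0.0000 0.0000 0.0000 0.0000 0.0000 0.0000 0.0000] k=[32 8 0 0 0 0 0 0 0 0]
t=4: x=[27.9353 9.9413 1.0968 0.0000 0.0000 0.0000 0.0000 0.0000 0.0000 0.0000] k=[27 8 0 0 0 0 0 0 0 0]
t=5: x=[23.6462 9.2575 1.0968 0.0000 0.0000 0.0000 0.0000 0.0000 0.0000 0.0000] k=[26 5 0 0 0 0 0 0 0 0]
t=6: x=[22.3761 7.0151 0.6854 0.0000 0.0000 0.0000 0.0000 0.0000 0.0000 0.0000] k=[25 5 2 0 0 0 0 0 0 0]
t=7: x=[21.5244 7.1514 2.0966 0.2781 0.0000 0.0000 0.0000 0.0000 0.0000 0.0000] k=[19 10 1 0 0 0 0 0 0 0]
t=8: x=[17.1292 9.7068 2.0770 0.1391 0.0000 0.0000 0.0000 0.0000 0.0000 0.0000] k=[14 10 6 0 0 0 0 0 0 0]
t=9: x=[12.9259 9.7068 5.6116 0.8345 0.0000 0.0000 0.0000 0.0000 0.0000 0.0000] k=[16 12 3 3 0 0 0 0 0 0]
t=10: x=[14.8768 10.9780 4.1769 2.5635 0.4233 0.0000 0.0000 0.0000 0.0000 0.0000] k=[18 9 2 0 2 0 0 0 0 0]
t=11: x=[16.1488 9.0037 2.6458 0.5563 1.4509 0.2862 0.0000 0.0000 0.0000 0.0000] k=[15 6 4 3 3 0 0 0 0 0]
t=12: x=[13.2181 6.7621 4.0591 3.1202 2.5992 0.4293 0.0000 0.0000 0.0000 0.0000] k=[16 11 8 3 2 0 0 0 0 0]
t=13: x=[14.7400 10.9584 7.5796 3.5377 1.8740 0.2862 0.0000 0.0000 0.0000 0.0000] k=[14 13 8 3 0 0 0 0 0 0]
t=14: x=[13.3350 12.0945 7.8553 3.2593 0.4233 0.0000 0.0000 0.0000 0.0000 0.0000] k=[9 14 12 3 0 0 0 0 0 0]
t=15: x=[9.2970 12.6632 10.8333 3.8161 0.4233 0.0000 0.0000 0.0000 0.0000 0.0000] k=[6 15 15 2 0 0 0 0 0 0]
t=16: x=[6.9428 13.3698 12.9675 3.5178 0.2822 0.0000 0.0000 0.0000 0.0000 0.0000] k=[5 14 16 3 0 0 0 0 0 0]
t=17: x=[5.9810 12.6632 13.6797 4.3729 0.4233 0.0000 0.0000 0.0000 0.0000 0.0000] k=[9 15 14 2 3 0 0 0 0 0]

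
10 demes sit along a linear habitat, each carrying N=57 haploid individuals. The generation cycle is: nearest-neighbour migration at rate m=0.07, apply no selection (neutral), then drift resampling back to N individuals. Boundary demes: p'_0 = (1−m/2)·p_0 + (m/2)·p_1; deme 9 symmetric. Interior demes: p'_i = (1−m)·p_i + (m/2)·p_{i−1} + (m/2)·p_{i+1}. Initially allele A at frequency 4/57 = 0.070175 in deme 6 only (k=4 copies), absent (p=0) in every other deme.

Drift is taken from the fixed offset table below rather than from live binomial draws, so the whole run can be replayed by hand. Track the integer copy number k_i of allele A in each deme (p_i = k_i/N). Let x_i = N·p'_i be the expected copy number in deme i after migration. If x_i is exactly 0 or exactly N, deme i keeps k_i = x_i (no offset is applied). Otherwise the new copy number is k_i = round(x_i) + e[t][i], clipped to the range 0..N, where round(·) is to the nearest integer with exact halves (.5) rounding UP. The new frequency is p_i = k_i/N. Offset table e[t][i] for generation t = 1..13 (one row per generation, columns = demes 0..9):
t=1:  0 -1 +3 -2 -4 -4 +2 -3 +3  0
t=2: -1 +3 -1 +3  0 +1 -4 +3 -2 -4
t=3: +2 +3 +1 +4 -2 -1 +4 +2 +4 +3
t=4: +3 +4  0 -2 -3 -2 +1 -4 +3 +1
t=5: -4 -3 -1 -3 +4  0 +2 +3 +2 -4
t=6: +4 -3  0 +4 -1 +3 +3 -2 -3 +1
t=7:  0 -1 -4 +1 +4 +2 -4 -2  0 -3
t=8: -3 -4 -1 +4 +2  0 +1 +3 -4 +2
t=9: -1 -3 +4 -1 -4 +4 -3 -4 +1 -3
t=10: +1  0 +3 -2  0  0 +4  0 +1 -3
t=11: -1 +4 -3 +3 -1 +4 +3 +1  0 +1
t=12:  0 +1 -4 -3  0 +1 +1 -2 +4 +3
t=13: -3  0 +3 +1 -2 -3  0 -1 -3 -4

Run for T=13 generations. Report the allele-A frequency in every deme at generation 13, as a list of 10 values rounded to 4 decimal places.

t=0: k=[0 0 0 0 0 0 4 0 0 0]
t=1: x=[0.0000 0.0000 0.0000 0.0000 0.0000 0.1400 3.7200 0.1400 0.0000 0.0000] k=[0 0 0 0 0 0 6 0 0 0]
t=2: x=[0.0000 0.0000 0.0000 0.0000 0.0000 0.2100 5.5800 0.2100 0.0000 0.0000] k=[0 0 0 0 0 1 2 3 0 0]
t=3: x=[0.0000 0.0000 0.0000 0.0000 0.0350 1.0000 2.0000 2.8600 0.1050 0.0000] k=[0 0 0 0 0 0 6 5 4 0]
t=4: x=[0.0000 0.0000 0.0000 0.0000 0.0000 0.2100 5.7550 5.0000 3.8950 0.1400] k=[0 0 0 0 0 0 7 1 7 1]
t=5: x=[0.0000 0.0000 0.0000 0.0000 0.0000 0.2450 6.5450 1.4200 6.5800 1.2100] k=[0 0 0 0 0 0 9 4 9 0]
t=6: x=[0.0000 0.0000 0.0000 0.0000 0.0000 0.3150 8.5100 4.3500 8.5100 0.3150] k=[0 0 0 0 0 3 12 2 6 1]
t=7: x=[0.0000 0.0000 0.0000 0.0000 0.1050 3.2100 11.3350 2.4900 5.6850 1.1750] k=[0 0 0 0 4 5 7 0 6 0]
t=8: x=[0.0000 0.0000 0.0000 0.1400 3.8950 5.0350 6.6850 0.4550 5.5800 0.2100] k=[0 0 0 4 6 5 8 3 2 2]
t=9: x=[0.0000 0.0000 0.1400 3.9300 5.8950 5.1400 7.7200 3.1400 2.0350 2.0000] k=[0 0 4 3 2 9 5 0 3 0]
t=10: x=[0.0000 0.1400 3.8250 3.0000 2.2800 8.6150 4.9650 0.2800 2.7900 0.1050] k=[0 0 7 1 2 9 9 0 4 0]
t=11: x=[0.0000 0.2450 6.5450 1.2450 2.2100 8.7550 8.6850 0.4550 3.7200 0.1400] k=[0 4 4 4 1 13 12 1 4 1]
t=12: x=[0.1400 3.8600 4.0000 3.8950 1.5250 12.5450 11.6500 1.4900 3.7900 1.1050] k=[0 5 0 1 2 14 13 0 8 4]
t=13: x=[0.1750 4.6500 0.2100 1.0000 2.3850 13.5450 12.5800 0.7350 7.5800 4.1400] k=[0 5 3 2 0 11 13 0 5 0]

[0.0000, 0.0877, 0.0526, 0.0351, 0.0000, 0.1930, 0.2281, 0.0000, 0.0877, 0.0000]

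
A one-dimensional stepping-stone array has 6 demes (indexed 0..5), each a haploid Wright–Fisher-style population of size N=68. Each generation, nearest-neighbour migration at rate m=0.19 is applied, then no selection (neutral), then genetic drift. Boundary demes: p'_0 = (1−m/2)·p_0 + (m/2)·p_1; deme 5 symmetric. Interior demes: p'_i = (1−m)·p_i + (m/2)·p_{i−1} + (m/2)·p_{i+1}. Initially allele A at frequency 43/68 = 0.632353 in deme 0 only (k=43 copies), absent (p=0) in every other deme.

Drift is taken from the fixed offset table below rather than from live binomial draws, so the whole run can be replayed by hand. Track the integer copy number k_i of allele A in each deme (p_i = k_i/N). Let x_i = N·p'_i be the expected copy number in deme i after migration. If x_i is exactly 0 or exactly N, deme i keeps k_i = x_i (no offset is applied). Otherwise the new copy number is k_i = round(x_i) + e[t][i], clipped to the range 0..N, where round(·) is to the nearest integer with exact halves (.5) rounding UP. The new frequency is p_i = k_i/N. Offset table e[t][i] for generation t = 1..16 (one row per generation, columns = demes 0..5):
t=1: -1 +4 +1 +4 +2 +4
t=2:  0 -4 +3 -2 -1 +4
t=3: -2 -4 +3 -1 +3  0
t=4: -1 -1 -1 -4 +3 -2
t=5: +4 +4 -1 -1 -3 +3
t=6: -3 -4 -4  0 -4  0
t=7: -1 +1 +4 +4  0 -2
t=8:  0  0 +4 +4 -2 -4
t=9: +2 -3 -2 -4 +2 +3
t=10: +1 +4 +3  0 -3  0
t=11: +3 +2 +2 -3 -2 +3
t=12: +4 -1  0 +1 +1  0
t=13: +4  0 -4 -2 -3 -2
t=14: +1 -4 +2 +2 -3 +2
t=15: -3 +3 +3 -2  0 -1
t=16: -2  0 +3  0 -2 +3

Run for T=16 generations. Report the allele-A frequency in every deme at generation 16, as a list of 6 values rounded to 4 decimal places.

t=0: k=[43 0 0 0 0 0]
t=1: x=[38.9150 4.0850 0.0000 0.0000 0.0000 0.0000] k=[38 8 0 0 0 0]
t=2: x=[35.1500 10.0900 0.7600 0.0000 0.0000 0.0000] k=[35 6 4 0 0 0]
t=3: x=[32.2450 8.5650 3.8100 0.3800 0.0000 0.0000] k=[30 5 7 0 0 0]
t=4: x=[27.6250 7.5650 6.1450 0.6650 0.0000 0.0000] k=[27 7 5 0 0 0]
t=5: x=[25.1000 8.7100 4.7150 0.4750 0.0000 0.0000] k=[29 13 4 0 0 0]
t=6: x=[27.4800 13.6650 4.4750 0.3800 0.0000 0.0000] k=[24 10 0 0 0 0]
t=7: x=[22.6700 10.3800 0.9500 0.0000 0.0000 0.0000] k=[22 11 5 0 0 0]
t=8: x=[20.9550 11.4750 5.0950 0.4750 0.0000 0.0000] k=[21 11 9 4 0 0]
t=9: x=[20.0500 11.7600 8.7150 4.0950 0.3800 0.0000] k=[22 9 7 0 2 0]
t=10: x=[20.7650 10.0450 6.5250 0.8550 1.6200 0.1900] k=[22 14 10 1 0 0]
t=11: x=[21.2400 14.3800 9.5250 1.7600 0.0950 0.0000] k=[24 16 12 0 0 0]
t=12: x=[23.2400 16.3800 11.2400 1.1400 0.0000 0.0000] k=[27 15 11 2 0 0]
t=13: x=[25.8600 15.7600 10.5250 2.6650 0.1900 0.0000] k=[30 16 7 1 0 0]
t=14: x=[28.6700 16.4750 7.2850 1.4750 0.0950 0.0000] k=[30 12 9 3 0 0]
t=15: x=[28.2900 13.4250 8.7150 3.2850 0.2850 0.0000] k=[25 16 12 1 0 0]
t=16: x=[24.1450 16.4750 11.3350 1.9500 0.0950 0.0000] k=[22 16 14 2 0 0]

[0.3235, 0.2353, 0.2059, 0.0294, 0.0000, 0.0000]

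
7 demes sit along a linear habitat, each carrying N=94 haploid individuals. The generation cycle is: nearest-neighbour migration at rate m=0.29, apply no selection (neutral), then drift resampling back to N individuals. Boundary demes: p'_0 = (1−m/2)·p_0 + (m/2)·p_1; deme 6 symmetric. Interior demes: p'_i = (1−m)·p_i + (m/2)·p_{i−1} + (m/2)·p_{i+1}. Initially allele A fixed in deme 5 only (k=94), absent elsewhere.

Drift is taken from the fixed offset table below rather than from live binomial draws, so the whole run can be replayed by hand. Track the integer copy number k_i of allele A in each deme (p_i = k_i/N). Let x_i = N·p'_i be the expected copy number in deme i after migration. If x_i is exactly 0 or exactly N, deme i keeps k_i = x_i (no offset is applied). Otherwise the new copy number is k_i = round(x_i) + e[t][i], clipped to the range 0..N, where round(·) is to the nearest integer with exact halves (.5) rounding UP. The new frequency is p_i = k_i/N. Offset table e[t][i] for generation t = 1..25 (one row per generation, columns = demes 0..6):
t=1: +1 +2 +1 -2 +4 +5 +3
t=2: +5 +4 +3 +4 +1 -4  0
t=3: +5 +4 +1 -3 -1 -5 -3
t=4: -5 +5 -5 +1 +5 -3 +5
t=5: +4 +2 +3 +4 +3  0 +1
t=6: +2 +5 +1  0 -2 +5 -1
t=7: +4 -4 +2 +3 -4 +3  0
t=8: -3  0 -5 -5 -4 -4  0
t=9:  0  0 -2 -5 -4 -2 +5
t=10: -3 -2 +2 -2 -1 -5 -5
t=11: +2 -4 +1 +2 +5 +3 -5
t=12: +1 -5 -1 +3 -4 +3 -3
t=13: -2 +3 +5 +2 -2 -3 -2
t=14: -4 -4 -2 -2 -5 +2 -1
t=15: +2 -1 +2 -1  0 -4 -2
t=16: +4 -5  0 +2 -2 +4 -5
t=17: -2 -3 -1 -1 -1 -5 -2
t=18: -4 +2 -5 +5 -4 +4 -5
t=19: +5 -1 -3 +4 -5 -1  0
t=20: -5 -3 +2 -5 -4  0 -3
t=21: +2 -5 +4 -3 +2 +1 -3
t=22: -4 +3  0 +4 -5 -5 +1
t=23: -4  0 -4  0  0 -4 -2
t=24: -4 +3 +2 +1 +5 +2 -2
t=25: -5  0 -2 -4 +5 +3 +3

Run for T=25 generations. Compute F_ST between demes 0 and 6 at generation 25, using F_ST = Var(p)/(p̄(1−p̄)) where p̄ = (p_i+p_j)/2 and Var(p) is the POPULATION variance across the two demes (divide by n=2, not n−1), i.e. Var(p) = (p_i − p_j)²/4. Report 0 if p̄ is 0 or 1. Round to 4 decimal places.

t=0: k=[0 0 0 0 0 94 0]
t=1: x=[0.0000 0.0000 0.0000 0.0000 13.6300 66.7400 13.6300] k=[0 0 0 0 18 72 17]
t=2: x=[0.0000 0.0000 0.0000 2.6100 23.2200 56.1950 24.9750] k=[0 0 0 7 24 52 25]
t=3: x=[0.0000 0.0000 1.0150 8.4500 25.5950 44.0250 28.9150] k=[0 0 2 5 25 39 26]
t=4: x=[0.0000 0.2900 2.1450 7.4650 24.1300 35.0850 27.8850] k=[0 5 0 8 29 32 33]
t=5: x=[0.7250 3.5500 1.8850 9.8850 26.3900 31.7100 32.8550] k=[5 6 5 14 29 32 34]
t=6: x=[5.1450 5.7100 6.4500 14.8700 27.2600 31.8550 33.7100] k=[7 11 7 15 25 37 33]
t=7: x=[7.5800 9.8400 8.7400 15.2900 25.2900 34.6800 33.5800] k=[12 6 11 18 21 38 34]
t=8: x=[11.1300 7.5950 11.2900 17.4200 23.0300 34.9550 34.5800] k=[8 8 6 12 19 31 35]
t=9: x=[8.0000 7.7100 7.1600 12.1450 19.7250 29.8400 34.4200] k=[8 8 5 7 16 28 39]
t=10: x=[8.0000 7.5650 5.7250 8.0150 16.4350 27.8550 37.4050] k=[5 6 8 6 15 23 32]
t=11: x=[5.1450 6.1450 7.4200 7.5950 14.8550 23.1450 30.6950] k=[7 2 8 10 20 26 26]
t=12: x=[6.2750 3.5950 7.4200 11.1600 19.4200 25.1300 26.0000] k=[7 0 6 14 15 28 23]
t=13: x=[5.9850 1.8850 6.2900 12.9850 16.7400 25.3900 23.7250] k=[4 5 11 15 15 22 22]
t=14: x=[4.1450 5.7250 10.7100 14.4200 16.0150 20.9850 22.0000] k=[0 2 9 12 11 23 21]
t=15: x=[0.2900 2.7250 8.4200 11.4200 12.8850 20.9700 21.2900] k=[2 2 10 10 13 17 19]
t=16: x=[2.0000 3.1600 8.8400 10.4350 13.1450 16.7100 18.7100] k=[6 0 9 12 11 21 14]
t=17: x=[5.1300 2.1750 8.1300 11.4200 12.5950 18.5350 15.0150] k=[3 0 7 10 12 14 13]
t=18: x=[2.5650 1.4500 6.4200 9.8550 12.0000 13.5650 13.1450] k=[0 3 1 15 8 18 8]
t=19: x=[0.4350 2.2750 3.3200 11.9550 10.4650 15.1000 9.4500] k=[5 1 0 16 5 14 9]
t=20: x=[4.4200 1.4350 2.4650 12.0850 7.9000 11.9700 9.7250] k=[0 0 4 7 4 12 7]
t=21: x=[0.0000 0.5800 3.8550 6.1300 5.5950 10.1150 7.7250] k=[0 0 8 3 8 11 5]
t=22: x=[0.0000 1.1600 6.1150 4.4500 7.7100 9.6950 5.8700] k=[0 4 6 8 3 5 7]
t=23: x=[0.5800 3.7100 6.0000 6.9850 4.0150 5.0000 6.7100] k=[0 4 2 7 4 1 5]
t=24: x=[0.5800 3.1300 3.0150 5.8400 4.0000 2.0150 4.4200] k=[0 6 5 7 9 4 2]
t=25: x=[0.8700 4.9850 5.4350 7.0000 7.9850 4.4350 2.2900] k=[0 5 3 3 13 7 5]

0.0273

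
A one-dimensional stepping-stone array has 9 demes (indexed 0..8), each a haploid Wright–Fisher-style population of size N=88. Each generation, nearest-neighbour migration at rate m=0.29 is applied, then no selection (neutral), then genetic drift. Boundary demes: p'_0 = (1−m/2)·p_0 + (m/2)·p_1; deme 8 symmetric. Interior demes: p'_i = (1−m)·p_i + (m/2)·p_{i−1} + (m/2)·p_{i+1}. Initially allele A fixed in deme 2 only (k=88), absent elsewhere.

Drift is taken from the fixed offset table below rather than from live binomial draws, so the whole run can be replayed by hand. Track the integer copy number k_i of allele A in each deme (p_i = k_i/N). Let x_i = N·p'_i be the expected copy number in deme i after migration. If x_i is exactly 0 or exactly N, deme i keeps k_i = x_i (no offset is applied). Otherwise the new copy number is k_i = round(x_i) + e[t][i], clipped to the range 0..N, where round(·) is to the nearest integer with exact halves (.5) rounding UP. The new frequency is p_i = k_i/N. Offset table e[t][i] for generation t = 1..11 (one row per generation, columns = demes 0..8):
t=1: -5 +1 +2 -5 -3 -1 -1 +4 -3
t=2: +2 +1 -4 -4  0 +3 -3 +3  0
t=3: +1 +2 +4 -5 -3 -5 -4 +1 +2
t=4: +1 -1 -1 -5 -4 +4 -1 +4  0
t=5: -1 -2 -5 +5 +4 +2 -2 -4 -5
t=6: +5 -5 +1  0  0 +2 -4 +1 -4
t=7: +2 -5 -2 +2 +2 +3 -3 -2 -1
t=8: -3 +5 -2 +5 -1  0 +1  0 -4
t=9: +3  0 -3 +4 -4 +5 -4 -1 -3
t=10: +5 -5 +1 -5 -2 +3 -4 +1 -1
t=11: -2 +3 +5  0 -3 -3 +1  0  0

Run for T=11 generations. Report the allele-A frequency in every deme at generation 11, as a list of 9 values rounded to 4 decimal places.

t=0: k=[0 0 88 0 0 0 0 0 0]
t=1: x=[0.0000 12.7600 62.4800 12.7600 0.0000 0.0000 0.0000 0.0000 0.0000] k=[0 14 64 8 0 0 0 0 0]
t=2: x=[2.0300 19.2200 48.6300 14.9600 1.1600 0.0000 0.0000 0.0000 0.0000] k=[4 20 45 11 1 0 0 0 0]
t=3: x=[6.3200 21.3050 36.4450 14.4800 2.3050 0.1450 0.0000 0.0000 0.0000] k=[7 23 40 9 0 0 0 0 0]
t=4: x=[9.3200 23.1450 33.0400 12.1900 1.3050 0.0000 0.0000 0.0000 0.0000] k=[10 22 32 7 0 0 0 0 0]
t=5: x=[11.7400 21.7100 26.9250 9.6100 1.0150 0.0000 0.0000 0.0000 0.0000] k=[11 20 22 15 5 0 0 0 0]
t=6: x=[12.3050 18.9850 20.6950 14.5650 5.7250 0.7250 0.0000 0.0000 0.0000] k=[17 14 22 15 6 3 0 0 0]
t=7: x=[16.5650 15.5950 19.8250 14.7100 6.8700 3.0000 0.4350 0.0000 0.0000] k=[19 11 18 17 9 6 0 0 0]
t=8: x=[17.8400 13.1750 16.8400 15.9850 9.7250 5.5650 0.8700 0.0000 0.0000] k=[15 18 15 21 9 6 2 0 0]
t=9: x=[15.4350 17.1300 16.3050 18.3900 10.3050 5.8550 2.2900 0.2900 0.0000] k=[18 17 13 22 6 11 0 0 0]
t=10: x=[17.8550 16.5650 14.8850 18.3750 9.0450 8.6800 1.5950 0.0000 0.0000] k=[23 12 16 13 7 12 0 0 0]
t=11: x=[21.4050 14.1750 14.9850 12.5650 8.5950 9.5350 1.7400 0.0000 0.0000] k=[19 17 20 13 6 7 3 0 0]

[0.2159, 0.1932, 0.2273, 0.1477, 0.0682, 0.0795, 0.0341, 0.0000, 0.0000]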